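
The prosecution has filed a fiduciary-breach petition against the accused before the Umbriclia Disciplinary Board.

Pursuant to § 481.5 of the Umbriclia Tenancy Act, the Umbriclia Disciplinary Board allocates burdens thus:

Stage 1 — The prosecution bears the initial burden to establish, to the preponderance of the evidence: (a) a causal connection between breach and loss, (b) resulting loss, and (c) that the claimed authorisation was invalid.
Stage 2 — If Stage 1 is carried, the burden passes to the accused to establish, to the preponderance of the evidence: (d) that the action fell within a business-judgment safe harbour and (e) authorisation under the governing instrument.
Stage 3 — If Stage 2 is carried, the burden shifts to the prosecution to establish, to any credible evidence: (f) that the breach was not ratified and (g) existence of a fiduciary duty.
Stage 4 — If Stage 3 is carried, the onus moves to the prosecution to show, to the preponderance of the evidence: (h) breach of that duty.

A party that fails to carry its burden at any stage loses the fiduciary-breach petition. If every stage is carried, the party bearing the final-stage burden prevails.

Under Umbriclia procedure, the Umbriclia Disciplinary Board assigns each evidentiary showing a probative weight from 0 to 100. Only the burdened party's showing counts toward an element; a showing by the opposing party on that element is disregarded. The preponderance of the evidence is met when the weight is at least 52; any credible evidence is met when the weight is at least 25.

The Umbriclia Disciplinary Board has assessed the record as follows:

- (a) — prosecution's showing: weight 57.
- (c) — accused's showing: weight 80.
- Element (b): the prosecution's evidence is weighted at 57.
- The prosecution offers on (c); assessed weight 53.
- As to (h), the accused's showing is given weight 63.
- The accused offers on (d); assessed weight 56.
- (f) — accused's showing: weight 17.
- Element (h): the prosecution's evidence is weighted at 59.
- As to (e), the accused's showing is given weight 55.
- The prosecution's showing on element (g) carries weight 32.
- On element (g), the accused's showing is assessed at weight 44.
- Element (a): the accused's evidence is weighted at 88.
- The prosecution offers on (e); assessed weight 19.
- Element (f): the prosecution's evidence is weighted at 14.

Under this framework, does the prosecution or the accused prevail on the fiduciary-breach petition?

Stage 1 — burden on prosecution; standard: the preponderance of the evidence (weight is at least 52).
    (a): 57 (accused's 88 disregarded) ≥ 52 [met]
    (b): 57 ≥ 52 [met]
    (c): 53 (accused's 80 disregarded) ≥ 52 [met]
  The prosecution carries Stage 1; the accused now bears the burden.
Stage 2 — burden on accused; standard: the preponderance of the evidence (weight is at least 52).
    (d): 56 ≥ 52 [met]
    (e): 55 (prosecution's 19 disregarded) ≥ 52 [met]
  Stage 2 carried; the burden shifts to the prosecution.
Stage 3 — burden on prosecution; standard: any credible evidence (weight is at least 25).
    (f): 14 (accused's 17 disregarded) < 25 [not met]
    (g): 32 (accused's 44 disregarded) ≥ 25 [met]
  Not every element is met, so the prosecution fails to carry Stage 3.
The analysis ends at Stage 3; the accused prevails.

accused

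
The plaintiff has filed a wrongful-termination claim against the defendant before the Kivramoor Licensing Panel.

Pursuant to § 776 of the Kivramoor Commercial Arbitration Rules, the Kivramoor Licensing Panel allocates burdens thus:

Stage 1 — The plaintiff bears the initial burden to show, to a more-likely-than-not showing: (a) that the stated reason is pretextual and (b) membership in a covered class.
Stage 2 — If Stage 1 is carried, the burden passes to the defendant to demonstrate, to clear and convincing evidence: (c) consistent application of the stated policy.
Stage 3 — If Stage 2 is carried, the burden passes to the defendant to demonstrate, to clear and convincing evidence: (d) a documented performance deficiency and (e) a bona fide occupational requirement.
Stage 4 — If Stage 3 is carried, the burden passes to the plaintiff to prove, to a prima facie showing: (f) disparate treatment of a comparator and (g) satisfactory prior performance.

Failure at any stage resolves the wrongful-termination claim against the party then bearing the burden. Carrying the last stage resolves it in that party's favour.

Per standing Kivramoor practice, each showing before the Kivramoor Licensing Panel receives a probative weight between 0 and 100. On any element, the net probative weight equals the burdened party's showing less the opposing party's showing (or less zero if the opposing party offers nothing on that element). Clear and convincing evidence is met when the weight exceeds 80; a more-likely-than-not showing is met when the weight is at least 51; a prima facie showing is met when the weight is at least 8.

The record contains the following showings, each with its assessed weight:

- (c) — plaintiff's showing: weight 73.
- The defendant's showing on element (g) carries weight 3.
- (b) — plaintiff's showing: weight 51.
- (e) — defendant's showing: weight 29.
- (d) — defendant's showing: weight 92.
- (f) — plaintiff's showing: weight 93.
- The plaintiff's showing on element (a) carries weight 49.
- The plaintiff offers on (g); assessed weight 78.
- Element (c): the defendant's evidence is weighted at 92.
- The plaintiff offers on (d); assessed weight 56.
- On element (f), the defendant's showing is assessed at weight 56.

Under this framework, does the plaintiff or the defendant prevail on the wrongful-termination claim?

Stage 1 — burden on plaintiff; standard: a more-likely-than-not showing (weight is at least 51).
    (a): 49 < 51 [not met]
    (b): 51 ≥ 51 [met]
  The plaintiff does not carry Stage 1.
The analysis ends at Stage 1; the defendant prevails.

defendant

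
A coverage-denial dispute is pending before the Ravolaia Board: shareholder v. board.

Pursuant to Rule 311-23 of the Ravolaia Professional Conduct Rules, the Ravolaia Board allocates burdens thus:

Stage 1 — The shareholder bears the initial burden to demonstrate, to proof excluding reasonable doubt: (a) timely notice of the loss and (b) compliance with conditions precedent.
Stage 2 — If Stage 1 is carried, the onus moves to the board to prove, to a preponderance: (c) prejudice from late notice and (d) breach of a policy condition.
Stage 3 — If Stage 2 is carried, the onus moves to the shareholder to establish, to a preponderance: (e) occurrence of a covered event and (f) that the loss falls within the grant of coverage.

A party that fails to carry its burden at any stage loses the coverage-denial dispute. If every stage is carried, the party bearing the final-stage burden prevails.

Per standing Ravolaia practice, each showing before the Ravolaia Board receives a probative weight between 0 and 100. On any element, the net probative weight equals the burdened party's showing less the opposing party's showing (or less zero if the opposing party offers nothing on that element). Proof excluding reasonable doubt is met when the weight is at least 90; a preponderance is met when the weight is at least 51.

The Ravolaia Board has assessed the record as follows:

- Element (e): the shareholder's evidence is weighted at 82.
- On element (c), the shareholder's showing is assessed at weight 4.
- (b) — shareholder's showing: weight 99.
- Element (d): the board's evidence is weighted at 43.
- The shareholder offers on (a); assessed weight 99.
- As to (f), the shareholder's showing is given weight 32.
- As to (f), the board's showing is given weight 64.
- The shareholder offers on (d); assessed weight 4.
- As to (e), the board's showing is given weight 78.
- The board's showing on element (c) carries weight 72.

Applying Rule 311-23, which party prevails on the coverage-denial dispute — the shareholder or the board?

Stage 1 (shareholder, proof excluding reasonable doubt, weight is at least 90): (a) 99 ≥ 90 — meets; (b) 99 ≥ 90 — meets.
  Stage 1 carried; the burden shifts to the board.
Stage 2 (board, a preponderance, weight is at least 51): (c) net 72−4=68 ≥ 51 — meets; (d) net 43−4=39 < 51 — fails.
  Not every element is met, so the board fails to carry Stage 2.
The analysis ends at Stage 2; the shareholder prevails.

shareholder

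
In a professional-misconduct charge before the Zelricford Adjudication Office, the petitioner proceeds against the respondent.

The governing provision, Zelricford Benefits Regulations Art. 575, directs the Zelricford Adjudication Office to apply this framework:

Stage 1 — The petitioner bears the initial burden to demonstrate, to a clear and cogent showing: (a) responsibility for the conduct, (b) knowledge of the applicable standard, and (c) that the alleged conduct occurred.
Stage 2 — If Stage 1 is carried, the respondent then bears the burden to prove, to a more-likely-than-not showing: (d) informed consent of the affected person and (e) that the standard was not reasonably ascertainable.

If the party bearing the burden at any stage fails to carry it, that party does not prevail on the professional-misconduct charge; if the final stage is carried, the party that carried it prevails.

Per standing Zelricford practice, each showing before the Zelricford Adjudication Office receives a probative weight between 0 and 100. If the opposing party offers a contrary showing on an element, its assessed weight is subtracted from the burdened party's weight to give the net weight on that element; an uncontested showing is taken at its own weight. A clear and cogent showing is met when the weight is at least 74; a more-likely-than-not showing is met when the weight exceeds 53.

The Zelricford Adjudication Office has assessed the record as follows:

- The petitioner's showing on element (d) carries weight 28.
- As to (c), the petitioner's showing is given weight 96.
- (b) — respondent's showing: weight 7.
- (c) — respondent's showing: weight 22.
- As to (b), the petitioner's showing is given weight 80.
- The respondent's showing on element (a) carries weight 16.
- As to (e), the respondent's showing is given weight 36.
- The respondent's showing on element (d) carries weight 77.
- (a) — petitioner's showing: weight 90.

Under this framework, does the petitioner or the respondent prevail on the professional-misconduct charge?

At Stage 1 the petitioner must meet a clear and cogent showing (weight is at least 74): on (a) the weight is 90 less the opposing 16 gives net 74, which does reach 74, so (a) meets the standard; on (b) the weight is 80 less the opposing 7 gives net 73, which does not reach 74, so (b) does not meet the standard; on (c) the weight is 96 less the opposing 22 gives net 74, ≥ 74, so (c) meets the standard.
  The petitioner does not carry Stage 1.
The respondent prevails.

respondent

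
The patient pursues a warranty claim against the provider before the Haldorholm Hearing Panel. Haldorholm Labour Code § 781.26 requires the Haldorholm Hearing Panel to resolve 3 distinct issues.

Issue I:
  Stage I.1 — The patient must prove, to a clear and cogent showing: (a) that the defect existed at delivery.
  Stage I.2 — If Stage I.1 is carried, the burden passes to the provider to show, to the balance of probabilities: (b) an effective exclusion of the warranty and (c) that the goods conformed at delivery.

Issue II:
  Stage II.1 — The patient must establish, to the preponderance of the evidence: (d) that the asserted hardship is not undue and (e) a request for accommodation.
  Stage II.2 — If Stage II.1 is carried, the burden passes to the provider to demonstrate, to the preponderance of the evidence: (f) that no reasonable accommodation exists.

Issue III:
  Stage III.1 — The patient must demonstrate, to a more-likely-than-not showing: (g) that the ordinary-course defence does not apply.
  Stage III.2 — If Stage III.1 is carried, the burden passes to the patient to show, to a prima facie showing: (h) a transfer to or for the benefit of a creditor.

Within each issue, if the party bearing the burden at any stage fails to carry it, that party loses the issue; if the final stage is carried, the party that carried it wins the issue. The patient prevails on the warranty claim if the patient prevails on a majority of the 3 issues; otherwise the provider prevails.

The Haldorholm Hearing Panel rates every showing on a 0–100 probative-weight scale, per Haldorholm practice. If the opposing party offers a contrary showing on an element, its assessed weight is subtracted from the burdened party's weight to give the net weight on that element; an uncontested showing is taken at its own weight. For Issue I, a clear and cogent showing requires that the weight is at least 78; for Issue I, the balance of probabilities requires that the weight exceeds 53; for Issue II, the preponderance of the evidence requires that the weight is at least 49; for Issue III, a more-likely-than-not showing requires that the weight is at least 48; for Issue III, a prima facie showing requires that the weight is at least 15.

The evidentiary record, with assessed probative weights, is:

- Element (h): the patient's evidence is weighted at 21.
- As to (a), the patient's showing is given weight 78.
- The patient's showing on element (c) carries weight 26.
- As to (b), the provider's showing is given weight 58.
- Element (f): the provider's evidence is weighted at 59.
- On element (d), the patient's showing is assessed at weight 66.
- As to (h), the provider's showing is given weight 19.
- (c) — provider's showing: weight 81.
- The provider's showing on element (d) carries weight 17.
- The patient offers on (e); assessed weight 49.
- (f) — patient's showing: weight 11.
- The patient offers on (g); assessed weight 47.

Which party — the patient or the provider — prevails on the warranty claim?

provider

— Issue I —
Stage I.1 — burden on patient; standard: a clear and cogent showing (weight is at least 78).
    (a): 78 ≥ 78 [met]
  All elements met. The burden passes to the provider.
Stage I.2 — burden on provider; standard: the balance of probabilities (weight exceeds 53).
    (b): 58 > 53 [met]
    (c): 81 − 26 = 55 > 53 [met]
  The provider carries the last stage.
All stages carried — the provider prevails on this issue.
— Issue II —
Stage II.1 — burden on patient; standard: the preponderance of the evidence (weight is at least 49).
    (d): 66 − 17 = 49 ≥ 49 [met]
    (e): 49 ≥ 49 [met]
  The patient carries Stage II.1; the provider now bears the burden.
Stage II.2 — burden on provider; standard: the preponderance of the evidence (weight is at least 49).
    (f): 59 − 11 = 48 < 49 [not met]
  Stage II.2 not carried; the provider fails its burden.
The analysis ends at Stage II.2; the patient prevails on this issue.
— Issue III —
At Stage III.1 the patient must meet a more-likely-than-not showing (weight is at least 48): on (g) the weight is 47, < 48, so (g) does not meet the standard.
  The patient does not carry Stage III.1.
So the provider prevails on this issue.
Per-issue: Issue I → provider; Issue II → patient; Issue III → provider. The patient must prevail on a majority of issues; overall, the provider prevails.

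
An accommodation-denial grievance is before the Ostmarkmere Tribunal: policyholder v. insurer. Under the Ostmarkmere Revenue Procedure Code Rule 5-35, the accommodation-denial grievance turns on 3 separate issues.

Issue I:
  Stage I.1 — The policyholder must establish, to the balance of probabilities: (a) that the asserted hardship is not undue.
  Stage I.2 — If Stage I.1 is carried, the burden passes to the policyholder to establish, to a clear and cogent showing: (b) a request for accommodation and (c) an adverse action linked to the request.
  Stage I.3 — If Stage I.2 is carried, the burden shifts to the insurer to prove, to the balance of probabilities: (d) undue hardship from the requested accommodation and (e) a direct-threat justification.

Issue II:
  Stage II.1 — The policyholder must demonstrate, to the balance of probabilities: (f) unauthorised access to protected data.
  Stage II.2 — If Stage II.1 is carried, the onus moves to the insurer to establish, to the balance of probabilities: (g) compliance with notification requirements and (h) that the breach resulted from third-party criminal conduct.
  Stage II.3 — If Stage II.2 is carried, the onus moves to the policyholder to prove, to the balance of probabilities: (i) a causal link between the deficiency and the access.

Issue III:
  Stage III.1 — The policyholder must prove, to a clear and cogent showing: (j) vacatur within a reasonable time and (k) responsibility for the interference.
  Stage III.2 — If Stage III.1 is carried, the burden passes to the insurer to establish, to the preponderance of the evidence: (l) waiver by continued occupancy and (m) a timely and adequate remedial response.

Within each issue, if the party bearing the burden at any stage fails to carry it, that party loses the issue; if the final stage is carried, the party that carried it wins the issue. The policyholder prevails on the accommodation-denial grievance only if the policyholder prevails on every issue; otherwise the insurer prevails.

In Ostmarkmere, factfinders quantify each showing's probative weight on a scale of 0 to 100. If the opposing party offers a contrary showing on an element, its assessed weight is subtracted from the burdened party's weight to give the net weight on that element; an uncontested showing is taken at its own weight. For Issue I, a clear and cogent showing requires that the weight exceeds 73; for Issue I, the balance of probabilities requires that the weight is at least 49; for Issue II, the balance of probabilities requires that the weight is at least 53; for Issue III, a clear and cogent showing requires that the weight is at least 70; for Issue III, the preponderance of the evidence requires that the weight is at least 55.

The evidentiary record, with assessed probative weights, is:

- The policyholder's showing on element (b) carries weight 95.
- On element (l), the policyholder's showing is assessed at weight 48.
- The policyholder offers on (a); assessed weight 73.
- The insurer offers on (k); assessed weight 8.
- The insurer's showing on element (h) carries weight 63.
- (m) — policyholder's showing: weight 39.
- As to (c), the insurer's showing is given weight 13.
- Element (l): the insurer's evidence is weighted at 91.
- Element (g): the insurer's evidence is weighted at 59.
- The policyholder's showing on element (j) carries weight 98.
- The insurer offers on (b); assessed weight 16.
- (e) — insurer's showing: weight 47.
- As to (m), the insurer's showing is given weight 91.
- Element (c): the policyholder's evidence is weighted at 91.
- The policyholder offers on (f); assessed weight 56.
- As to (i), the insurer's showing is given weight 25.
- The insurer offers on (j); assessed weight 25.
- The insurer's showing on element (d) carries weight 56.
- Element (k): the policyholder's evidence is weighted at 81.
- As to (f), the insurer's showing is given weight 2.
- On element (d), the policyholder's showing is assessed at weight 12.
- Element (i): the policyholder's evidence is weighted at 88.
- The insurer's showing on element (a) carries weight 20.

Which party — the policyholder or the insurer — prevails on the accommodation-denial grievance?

— Issue I —
Stage I.1 (policyholder, the balance of probabilities, weight is at least 49): (a) net 73−20=53 ≥ 49 — meets.
  All elements met. The policyholder retains the burden for Stage I.2.
Stage I.2 (policyholder, a clear and cogent showing, weight exceeds 73): (b) net 95−16=79 > 73 — meets; (c) net 91−13=78 > 73 — meets.
  Stage I.2 is satisfied; the onus moves to the insurer.
Stage I.3 (insurer, the balance of probabilities, weight is at least 49): (d) net 56−12=44 < 49 — fails; (e) 47 < 49 — fails.
  Stage I.3 not carried; the insurer fails its burden.
So the policyholder prevails on this issue.
— Issue II —
Stage II.1 — burden on policyholder; standard: the balance of probabilities (weight is at least 53).
    (f): 56 − 2 = 54 ≥ 53 [met]
  All elements met. The burden passes to the insurer.
Stage II.2 — burden on insurer; standard: the balance of probabilities (weight is at least 53).
    (g): 59 ≥ 53 [met]
    (h): 63 ≥ 53 [met]
  Stage II.2 carried; the burden shifts to the policyholder.
Stage II.3 — burden on policyholder; standard: the balance of probabilities (weight is at least 53).
    (i): 88 − 25 = 63 ≥ 53 [met]
  The policyholder carries the last stage.
All stages carried — the policyholder prevails on this issue.
— Issue III —
Stage III.1 — burden on policyholder; standard: a clear and cogent showing (weight is at least 70).
    (j): 98 − 25 = 73 ≥ 70 [met]
    (k): 81 − 8 = 73 ≥ 70 [met]
  The policyholder carries Stage III.1; the insurer now bears the burden.
Stage III.2 — burden on insurer; standard: the preponderance of the evidence (weight is at least 55).
    (l): 91 − 48 = 43 < 55 [not met]
    (m): 91 − 39 = 52 < 55 [not met]
  The insurer does not carry Stage III.2.
So the policyholder prevails on this issue.
Per-issue: Issue I → policyholder; Issue II → policyholder; Issue III → policyholder. The policyholder must prevail on every issue; overall, the policyholder prevails.

policyholder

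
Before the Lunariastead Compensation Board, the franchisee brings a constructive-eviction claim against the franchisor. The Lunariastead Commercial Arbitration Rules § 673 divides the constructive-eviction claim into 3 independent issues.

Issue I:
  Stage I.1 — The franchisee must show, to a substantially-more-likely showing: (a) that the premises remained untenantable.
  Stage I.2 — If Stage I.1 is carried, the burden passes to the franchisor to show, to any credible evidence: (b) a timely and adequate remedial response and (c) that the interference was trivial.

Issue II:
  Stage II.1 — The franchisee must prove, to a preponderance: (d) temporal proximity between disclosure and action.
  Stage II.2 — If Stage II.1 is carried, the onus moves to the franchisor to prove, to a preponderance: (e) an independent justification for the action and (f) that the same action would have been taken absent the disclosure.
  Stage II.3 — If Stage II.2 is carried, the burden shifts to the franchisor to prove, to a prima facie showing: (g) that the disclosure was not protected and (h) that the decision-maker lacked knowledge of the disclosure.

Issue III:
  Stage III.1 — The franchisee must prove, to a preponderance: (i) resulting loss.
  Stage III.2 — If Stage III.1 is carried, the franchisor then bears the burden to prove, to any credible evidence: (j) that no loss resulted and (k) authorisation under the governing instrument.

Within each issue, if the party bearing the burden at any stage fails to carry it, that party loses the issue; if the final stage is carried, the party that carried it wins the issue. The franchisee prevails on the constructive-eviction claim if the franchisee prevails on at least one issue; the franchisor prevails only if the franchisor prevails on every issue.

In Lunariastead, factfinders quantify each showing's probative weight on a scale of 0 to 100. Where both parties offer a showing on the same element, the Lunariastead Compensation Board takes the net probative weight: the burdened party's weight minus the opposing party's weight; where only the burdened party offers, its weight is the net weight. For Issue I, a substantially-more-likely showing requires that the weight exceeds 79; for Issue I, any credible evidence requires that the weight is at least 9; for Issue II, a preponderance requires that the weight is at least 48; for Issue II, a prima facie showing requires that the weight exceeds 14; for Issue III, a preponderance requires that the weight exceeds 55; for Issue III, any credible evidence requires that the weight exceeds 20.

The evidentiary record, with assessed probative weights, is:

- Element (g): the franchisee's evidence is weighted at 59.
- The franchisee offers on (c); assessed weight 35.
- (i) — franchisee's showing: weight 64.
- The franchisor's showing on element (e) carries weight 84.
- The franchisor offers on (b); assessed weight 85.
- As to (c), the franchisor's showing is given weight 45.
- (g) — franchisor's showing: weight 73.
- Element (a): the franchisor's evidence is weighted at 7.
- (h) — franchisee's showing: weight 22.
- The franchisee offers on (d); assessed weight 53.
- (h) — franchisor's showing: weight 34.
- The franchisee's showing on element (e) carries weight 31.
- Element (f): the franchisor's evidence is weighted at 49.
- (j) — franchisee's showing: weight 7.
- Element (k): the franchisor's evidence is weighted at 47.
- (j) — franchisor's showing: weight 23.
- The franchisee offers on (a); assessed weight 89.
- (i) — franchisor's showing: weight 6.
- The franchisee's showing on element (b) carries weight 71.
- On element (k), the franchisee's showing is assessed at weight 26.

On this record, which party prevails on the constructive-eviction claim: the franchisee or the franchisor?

— Issue I —
Stage I.1 — burden on franchisee; standard: a substantially-more-likely showing (weight exceeds 79).
    (a): 89 − 7 = 82 > 79 [met]
  Stage I.1 is satisfied; the onus moves to the franchisor.
Stage I.2 — burden on franchisor; standard: any credible evidence (weight is at least 9).
    (b): 85 − 71 = 14 ≥ 9 [met]
    (c): 45 − 35 = 10 ≥ 9 [met]
  Stage I.2 carried; the final stage is satisfied.
All stages carried — the franchisor prevails on this issue.
— Issue II —
Stage II.1 — burden on franchisee; standard: a preponderance (weight is at least 48).
    (d): 53 ≥ 48 [met]
  The franchisee carries Stage II.1; the franchisor now bears the burden.
Stage II.2 — burden on franchisor; standard: a preponderance (weight is at least 48).
    (e): 84 − 31 = 53 ≥ 48 [met]
    (f): 49 ≥ 48 [met]
  Stage II.2 is satisfied; the franchisor continues to bear the burden.
Stage II.3 — burden on franchisor; standard: a prima facie showing (weight exceeds 14).
    (g): 73 − 59 = 14 ≤ 14 [not met]
    (h): 34 − 22 = 12 ≤ 14 [not met]
  The franchisor does not carry Stage II.3.
The franchisee prevails on this issue.
— Issue III —
At Stage III.1 the franchisee must meet a preponderance (weight exceeds 55): on (i) the weight is 64 less the opposing 6 gives net 58, > 55, so (i) meets the standard.
  All elements met. The burden passes to the franchisor.
At Stage III.2 the franchisor must meet any credible evidence (weight exceeds 20): on (j) the weight is 23 less the opposing 7 gives net 16, which does not exceed 20, so (j) does not meet the standard; on (k) the weight is 47 less the opposing 26 gives net 21, which does exceed 20, so (k) meets the standard.
  Not every element is met, so the franchisor fails to carry Stage III.2.
The franchisee prevails on this issue.
Per-issue: Issue I → franchisor; Issue II → franchisee; Issue III → franchisee. The franchisee must prevail on at least one issue; overall, the franchisee prevails.

franchisee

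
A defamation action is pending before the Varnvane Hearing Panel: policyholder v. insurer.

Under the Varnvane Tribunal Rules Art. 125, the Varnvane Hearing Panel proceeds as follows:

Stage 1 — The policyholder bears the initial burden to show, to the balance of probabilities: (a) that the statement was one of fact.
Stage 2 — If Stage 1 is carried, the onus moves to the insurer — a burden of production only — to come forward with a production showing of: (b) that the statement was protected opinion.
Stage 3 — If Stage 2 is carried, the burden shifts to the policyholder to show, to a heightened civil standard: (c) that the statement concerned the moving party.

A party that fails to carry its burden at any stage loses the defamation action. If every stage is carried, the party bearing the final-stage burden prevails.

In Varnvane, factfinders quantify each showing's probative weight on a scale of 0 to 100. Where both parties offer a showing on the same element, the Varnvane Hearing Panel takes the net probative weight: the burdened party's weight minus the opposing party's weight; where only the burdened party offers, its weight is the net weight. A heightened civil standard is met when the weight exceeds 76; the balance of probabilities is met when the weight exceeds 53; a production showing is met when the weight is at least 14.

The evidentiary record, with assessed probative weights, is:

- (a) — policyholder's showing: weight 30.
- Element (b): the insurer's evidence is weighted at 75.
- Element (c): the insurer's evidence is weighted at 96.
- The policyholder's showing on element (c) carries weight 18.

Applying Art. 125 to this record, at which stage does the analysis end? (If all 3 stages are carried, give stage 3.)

Stage 1 — burden on policyholder; standard: the balance of probabilities (weight exceeds 53).
    (a): 30 ≤ 53 [not met]
  Not every element is met, so the policyholder fails to carry Stage 1.
The analysis ends at Stage 1; the insurer prevails.

stage 1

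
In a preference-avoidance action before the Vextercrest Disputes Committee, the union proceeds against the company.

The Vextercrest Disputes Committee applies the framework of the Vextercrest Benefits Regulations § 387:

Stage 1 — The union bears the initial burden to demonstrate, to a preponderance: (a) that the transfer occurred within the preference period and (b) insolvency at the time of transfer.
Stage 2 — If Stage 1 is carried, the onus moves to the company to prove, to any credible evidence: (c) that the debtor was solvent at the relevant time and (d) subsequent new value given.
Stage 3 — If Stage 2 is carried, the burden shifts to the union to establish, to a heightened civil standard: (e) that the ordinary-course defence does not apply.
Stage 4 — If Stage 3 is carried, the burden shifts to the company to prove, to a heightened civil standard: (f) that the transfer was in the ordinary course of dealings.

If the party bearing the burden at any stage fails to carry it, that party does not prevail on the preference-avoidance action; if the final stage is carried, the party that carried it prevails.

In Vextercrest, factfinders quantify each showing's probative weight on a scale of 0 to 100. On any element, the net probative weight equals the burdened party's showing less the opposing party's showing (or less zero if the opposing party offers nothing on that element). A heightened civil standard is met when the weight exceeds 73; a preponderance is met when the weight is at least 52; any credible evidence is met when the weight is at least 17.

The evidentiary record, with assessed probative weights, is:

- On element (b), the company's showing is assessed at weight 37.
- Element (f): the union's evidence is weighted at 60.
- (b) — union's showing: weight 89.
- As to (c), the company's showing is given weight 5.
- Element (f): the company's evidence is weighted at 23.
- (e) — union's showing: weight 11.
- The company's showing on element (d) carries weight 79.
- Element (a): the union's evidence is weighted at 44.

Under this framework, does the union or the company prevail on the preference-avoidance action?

Stage 1 — burden on union; standard: a preponderance (weight is at least 52).
    (a): 44 < 52 [not met]
    (b): 89 − 37 = 52 ≥ 52 [met]
  The union does not carry Stage 1.
So the company prevails.

company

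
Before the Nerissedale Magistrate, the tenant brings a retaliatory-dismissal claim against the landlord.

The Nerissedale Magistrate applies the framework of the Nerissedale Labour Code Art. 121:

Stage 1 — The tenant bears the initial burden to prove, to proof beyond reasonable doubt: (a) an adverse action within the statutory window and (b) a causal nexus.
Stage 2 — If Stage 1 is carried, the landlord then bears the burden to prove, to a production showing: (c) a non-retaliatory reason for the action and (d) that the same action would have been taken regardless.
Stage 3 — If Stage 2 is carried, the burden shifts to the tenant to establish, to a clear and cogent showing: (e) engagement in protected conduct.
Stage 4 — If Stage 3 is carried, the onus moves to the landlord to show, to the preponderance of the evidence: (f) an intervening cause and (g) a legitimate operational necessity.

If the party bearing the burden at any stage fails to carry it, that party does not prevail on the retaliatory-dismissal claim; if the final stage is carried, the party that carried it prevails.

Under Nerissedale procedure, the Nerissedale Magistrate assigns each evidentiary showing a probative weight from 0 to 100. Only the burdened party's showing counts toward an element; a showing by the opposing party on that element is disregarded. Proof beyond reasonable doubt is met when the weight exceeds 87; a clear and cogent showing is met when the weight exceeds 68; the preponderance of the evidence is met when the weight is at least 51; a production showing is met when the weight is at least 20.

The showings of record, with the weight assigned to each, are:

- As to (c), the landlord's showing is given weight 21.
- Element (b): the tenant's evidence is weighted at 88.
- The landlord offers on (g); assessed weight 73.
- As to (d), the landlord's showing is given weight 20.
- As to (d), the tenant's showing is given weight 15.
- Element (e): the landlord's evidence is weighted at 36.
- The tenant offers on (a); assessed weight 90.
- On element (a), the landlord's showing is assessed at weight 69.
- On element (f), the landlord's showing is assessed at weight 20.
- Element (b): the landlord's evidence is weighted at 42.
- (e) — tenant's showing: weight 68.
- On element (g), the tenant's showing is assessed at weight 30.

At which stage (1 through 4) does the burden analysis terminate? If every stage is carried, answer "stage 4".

stage 3

Stage 1 — burden on tenant; standard: proof beyond reasonable doubt (weight exceeds 87).
    (a): 90 (landlord's 69 disregarded) > 87 [met]
    (b): 88 (landlord's 42 disregarded) > 87 [met]
  Stage 1 is satisfied; the onus moves to the landlord.
Stage 2 — burden on landlord; standard: a production showing (weight is at least 20).
    (c): 21 ≥ 20 [met]
    (d): 20 (tenant's 15 disregarded) ≥ 20 [met]
  All elements met. The burden passes to the tenant.
Stage 3 — burden on tenant; standard: a clear and cogent showing (weight exceeds 68).
    (e): 68 (landlord's 36 disregarded) ≤ 68 [not met]
  Not every element is met, so the tenant fails to carry Stage 3.
The analysis ends at Stage 3; the landlord prevails.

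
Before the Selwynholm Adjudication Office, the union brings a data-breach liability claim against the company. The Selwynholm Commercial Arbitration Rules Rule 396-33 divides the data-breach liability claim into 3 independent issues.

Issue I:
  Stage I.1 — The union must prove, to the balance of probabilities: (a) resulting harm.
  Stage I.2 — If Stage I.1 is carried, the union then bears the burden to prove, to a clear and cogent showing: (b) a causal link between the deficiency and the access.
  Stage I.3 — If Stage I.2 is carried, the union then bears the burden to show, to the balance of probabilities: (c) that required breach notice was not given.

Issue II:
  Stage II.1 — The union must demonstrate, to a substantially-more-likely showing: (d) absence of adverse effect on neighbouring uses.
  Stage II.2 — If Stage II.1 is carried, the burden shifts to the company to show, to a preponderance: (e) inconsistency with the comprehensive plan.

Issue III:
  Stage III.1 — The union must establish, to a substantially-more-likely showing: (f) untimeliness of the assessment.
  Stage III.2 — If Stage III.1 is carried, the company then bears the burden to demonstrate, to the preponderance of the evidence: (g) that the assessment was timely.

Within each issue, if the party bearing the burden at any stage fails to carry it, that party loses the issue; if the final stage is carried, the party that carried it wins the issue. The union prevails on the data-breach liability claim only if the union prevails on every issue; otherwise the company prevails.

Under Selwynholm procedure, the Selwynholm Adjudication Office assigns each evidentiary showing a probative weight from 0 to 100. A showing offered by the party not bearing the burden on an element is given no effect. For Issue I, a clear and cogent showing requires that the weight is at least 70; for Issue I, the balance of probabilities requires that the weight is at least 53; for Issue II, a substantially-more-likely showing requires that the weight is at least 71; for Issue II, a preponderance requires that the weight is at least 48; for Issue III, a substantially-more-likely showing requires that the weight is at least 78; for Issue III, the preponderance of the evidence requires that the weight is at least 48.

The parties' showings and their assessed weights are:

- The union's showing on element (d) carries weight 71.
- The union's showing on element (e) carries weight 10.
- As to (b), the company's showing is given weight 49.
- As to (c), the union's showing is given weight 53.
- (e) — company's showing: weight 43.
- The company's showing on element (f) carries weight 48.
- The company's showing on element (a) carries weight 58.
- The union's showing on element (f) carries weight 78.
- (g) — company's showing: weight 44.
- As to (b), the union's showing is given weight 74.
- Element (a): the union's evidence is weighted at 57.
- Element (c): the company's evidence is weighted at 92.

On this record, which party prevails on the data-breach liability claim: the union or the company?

— Issue I —
Stage I.1 (union, the balance of probabilities, weight is at least 53): (a) 57 (company's 58 disregarded) ≥ 53 — meets.
  Stage I.1 carried; the burden remains with the union.
Stage I.2 (union, a clear and cogent showing, weight is at least 70): (b) 74 (company's 49 disregarded) ≥ 70 — meets.
  All elements met. The union retains the burden for Stage I.3.
Stage I.3 (union, the balance of probabilities, weight is at least 53): (c) 53 (company's 92 disregarded) ≥ 53 — meets.
  All elements met at the final stage.
Every stage carried; the union prevails on this issue.
— Issue II —
Stage II.1 (union, a substantially-more-likely showing, weight is at least 71): (d) 71 ≥ 71 — meets.
  Stage II.1 is satisfied; the onus moves to the company.
Stage II.2 (company, a preponderance, weight is at least 48): (e) 43 (union's 10 disregarded) < 48 — fails.
  The company does not carry Stage II.2.
The analysis ends at Stage II.2; the union prevails on this issue.
— Issue III —
Stage III.1 (union, a substantially-more-likely showing, weight is at least 78): (f) 78 (company's 48 disregarded) ≥ 78 — meets.
  The union carries Stage III.1; the company now bears the burden.
Stage III.2 (company, the preponderance of the evidence, weight is at least 48): (g) 44 < 48 — fails.
  Stage III.2 not carried; the company fails its burden.
The union prevails on this issue.
Per-issue: Issue I → union; Issue II → union; Issue III → union. The union must prevail on every issue; overall, the union prevails.

union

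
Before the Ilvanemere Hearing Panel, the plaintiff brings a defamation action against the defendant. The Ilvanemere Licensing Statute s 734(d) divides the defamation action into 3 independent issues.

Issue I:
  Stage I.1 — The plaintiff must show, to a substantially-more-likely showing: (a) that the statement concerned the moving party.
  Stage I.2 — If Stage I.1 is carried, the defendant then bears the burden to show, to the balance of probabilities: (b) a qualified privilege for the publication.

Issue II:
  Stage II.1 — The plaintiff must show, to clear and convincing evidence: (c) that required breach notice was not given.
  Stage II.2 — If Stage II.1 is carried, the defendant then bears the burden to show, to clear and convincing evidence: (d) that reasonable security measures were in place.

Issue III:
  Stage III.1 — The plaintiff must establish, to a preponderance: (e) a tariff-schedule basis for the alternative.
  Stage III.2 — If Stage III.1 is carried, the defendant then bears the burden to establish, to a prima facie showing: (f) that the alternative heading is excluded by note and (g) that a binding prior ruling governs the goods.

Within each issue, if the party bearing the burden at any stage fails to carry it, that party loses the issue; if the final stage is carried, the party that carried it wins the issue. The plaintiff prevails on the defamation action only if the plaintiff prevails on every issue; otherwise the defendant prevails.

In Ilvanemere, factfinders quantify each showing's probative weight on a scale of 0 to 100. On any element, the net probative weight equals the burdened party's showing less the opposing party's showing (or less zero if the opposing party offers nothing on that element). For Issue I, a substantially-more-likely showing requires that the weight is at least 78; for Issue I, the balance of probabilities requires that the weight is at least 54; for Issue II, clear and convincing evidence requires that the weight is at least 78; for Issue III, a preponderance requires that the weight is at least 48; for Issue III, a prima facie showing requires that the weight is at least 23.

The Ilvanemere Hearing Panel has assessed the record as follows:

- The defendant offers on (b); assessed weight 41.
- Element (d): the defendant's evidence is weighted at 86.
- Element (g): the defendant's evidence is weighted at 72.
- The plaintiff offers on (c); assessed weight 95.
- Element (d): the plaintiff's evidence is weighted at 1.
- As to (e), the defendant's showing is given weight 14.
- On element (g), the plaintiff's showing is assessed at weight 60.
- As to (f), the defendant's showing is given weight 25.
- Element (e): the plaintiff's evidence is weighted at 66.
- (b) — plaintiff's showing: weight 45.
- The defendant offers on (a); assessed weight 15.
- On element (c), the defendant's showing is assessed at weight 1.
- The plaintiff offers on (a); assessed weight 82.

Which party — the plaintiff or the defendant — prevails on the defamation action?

— Issue I —
Stage I.1 — burden on plaintiff; standard: a substantially-more-likely showing (weight is at least 78).
    (a): 82 − 15 = 67 < 78 [not met]
  Not every element is met, so the plaintiff fails to carry Stage I.1.
The analysis ends at Stage I.1; the defendant prevails on this issue.
— Issue II —
Stage II.1 (plaintiff, clear and convincing evidence, weight is at least 78): (c) net 95−1=94 ≥ 78 — meets.
  The plaintiff carries Stage II.1; the defendant now bears the burden.
Stage II.2 (defendant, clear and convincing evidence, weight is at least 78): (d) net 86−1=85 ≥ 78 — meets.
  Stage II.2 carried; the final stage is satisfied.
With every stage satisfied, the defendant prevails on this issue.
— Issue III —
Stage III.1 (plaintiff, a preponderance, weight is at least 48): (e) net 66−14=52 ≥ 48 — meets.
  The plaintiff carries Stage III.1; the defendant now bears the burden.
Stage III.2 (defendant, a prima facie showing, weight is at least 23): (f) 25 ≥ 23 — meets; (g) net 72−60=12 < 23 — fails.
  Not every element is met, so the defendant fails to carry Stage III.2.
So the plaintiff prevails on this issue.
Per-issue: Issue I → defendant; Issue II → defendant; Issue III → plaintiff. The plaintiff must prevail on every issue; overall, the defendant prevails.

defendant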